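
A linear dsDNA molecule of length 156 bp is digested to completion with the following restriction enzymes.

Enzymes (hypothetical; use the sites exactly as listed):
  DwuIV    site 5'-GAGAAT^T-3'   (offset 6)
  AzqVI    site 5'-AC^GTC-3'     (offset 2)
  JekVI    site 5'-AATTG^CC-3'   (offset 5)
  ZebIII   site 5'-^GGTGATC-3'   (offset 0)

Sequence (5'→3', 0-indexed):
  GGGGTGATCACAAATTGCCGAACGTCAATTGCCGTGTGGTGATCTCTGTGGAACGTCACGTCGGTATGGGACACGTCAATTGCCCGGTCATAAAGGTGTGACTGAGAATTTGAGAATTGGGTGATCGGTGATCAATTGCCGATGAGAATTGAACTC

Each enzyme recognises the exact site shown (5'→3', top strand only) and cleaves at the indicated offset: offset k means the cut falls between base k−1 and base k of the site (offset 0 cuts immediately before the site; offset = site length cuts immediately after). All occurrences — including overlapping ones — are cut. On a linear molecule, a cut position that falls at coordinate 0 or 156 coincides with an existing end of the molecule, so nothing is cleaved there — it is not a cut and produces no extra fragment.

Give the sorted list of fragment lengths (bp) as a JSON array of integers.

Site scan:
  DwuIV (GAGAATT, off=6): starts [103, 111, 143] → cuts [109, 117, 149]
  AzqVI (ACGTC, off=2): starts [21, 52, 57, 72] → cuts [23, 54, 59, 74]
  JekVI (AATTGCC, off=5): starts [12, 26, 77, 133] → cuts [17, 31, 82, 138]
  ZebIII (GGTGATC, off=0): starts [2, 37, 119, 126] → cuts [2, 37, 119, 126]

Pooled cuts: [2, 17, 23, 31, 37, 54, 59, 74, 82, 109, 117, 119, 126, 138, 149]

Fragments:
  [0,2): 2 bp
  [2,17): 15 bp
  [17,23): 6 bp
  [23,31): 8 bp
  [31,37): 6 bp
  [37,54): 17 bp
  [54,59): 5 bp
  [59,74): 15 bp
  [74,82): 8 bp
  [82,109): 27 bp
  [109,117): 8 bp
  [117,119): 2 bp
  [119,126): 7 bp
  [126,138): 12 bp
  [138,149): 11 bp
  [149,156): 7 bp

[2,2,5,6,6,7,7,8,8,8,11,12,15,15,17,27]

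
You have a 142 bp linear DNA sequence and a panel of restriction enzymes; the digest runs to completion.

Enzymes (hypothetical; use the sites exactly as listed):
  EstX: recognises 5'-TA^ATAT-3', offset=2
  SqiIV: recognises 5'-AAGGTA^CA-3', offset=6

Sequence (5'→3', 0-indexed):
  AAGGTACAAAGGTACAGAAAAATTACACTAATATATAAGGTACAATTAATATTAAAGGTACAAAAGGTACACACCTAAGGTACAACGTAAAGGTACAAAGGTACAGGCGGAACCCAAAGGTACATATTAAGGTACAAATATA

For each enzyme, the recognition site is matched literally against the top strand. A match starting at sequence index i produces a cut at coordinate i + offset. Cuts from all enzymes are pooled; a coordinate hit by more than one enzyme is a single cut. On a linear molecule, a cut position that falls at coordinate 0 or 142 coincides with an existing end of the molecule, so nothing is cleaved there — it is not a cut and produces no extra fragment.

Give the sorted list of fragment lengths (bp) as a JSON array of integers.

[6,6,8,8,8,9,12,12,12,13,13,16,19]

Site scan:
  EstX (TAATAT, off=2): starts [28, 46] → cuts [30, 48]
  SqiIV (AAGGTACA, off=6): starts [0, 8, 36, 54, 63, 76, 89, 97, 116, 128] → cuts [6, 14, 42, 60, 69, 82, 95, 103, 122, 134]

All cut coordinates (distinct, sorted): [6, 14, 30, 42, 48, 60, 69, 82, 95, 103, 122, 134]

Fragment lengths:
  [0,6): 6 bp
  [6,14): 8 bp
  [14,30): 16 bp
  [30,42): 12 bp
  [42,48): 6 bp
  [48,60): 12 bp
  [60,69): 9 bp
  [69,82): 13 bp
  [82,95): 13 bp
  [95,103): 8 bp
  [103,122): 19 bp
  [122,134): 12 bp
  [134,142): 8 bp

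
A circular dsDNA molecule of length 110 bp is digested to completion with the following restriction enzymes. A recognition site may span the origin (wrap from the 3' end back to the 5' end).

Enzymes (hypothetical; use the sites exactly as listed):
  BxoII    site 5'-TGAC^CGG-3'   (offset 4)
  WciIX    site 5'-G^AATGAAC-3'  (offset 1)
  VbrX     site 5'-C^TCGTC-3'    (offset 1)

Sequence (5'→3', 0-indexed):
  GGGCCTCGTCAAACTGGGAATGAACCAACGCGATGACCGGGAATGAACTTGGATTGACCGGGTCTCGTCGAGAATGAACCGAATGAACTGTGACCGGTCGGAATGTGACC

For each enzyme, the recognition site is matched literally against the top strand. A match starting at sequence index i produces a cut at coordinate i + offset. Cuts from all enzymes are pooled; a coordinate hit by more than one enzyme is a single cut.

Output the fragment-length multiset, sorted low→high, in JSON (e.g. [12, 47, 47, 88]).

Site scan:
  BxoII TGACCGG/4: at [33, 54, 90, 105] ⇒ [37, 58, 94, 109]
  WciIX GAATGAAC/1: at [17, 40, 71, 80] ⇒ [18, 41, 72, 81]
  VbrX CTCGTC/1: at [4, 63] ⇒ [5, 64]

Pooled cuts: [5, 18, 37, 41, 58, 64, 72, 81, 94, 109]

Fragment lengths:
  5→18: 13 bp
  18→37: 19 bp
  37→41: 4 bp
  41→58: 17 bp
  58→64: 6 bp
  64→72: 8 bp
  72→81: 9 bp
  81→94: 13 bp
  94→109: 15 bp
  109→5 (wrap): 110-109+5 = 6 bp

[4,6,6,8,9,13,13,15,17,19]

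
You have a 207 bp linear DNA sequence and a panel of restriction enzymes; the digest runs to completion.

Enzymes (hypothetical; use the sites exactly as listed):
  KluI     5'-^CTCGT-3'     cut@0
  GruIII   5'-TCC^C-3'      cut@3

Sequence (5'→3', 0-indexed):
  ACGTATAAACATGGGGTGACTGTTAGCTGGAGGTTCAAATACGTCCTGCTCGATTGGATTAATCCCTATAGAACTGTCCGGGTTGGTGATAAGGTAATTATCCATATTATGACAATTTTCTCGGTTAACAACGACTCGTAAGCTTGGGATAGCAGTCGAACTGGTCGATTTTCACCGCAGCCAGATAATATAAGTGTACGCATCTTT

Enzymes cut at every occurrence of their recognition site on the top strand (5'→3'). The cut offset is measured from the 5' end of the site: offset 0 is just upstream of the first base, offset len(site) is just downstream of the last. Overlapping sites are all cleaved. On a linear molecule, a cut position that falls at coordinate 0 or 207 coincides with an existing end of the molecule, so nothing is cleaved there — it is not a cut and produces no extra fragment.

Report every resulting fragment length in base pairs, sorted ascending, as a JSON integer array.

Per-enzyme occurrences:
  KluI CTCGT/0: at [134] ⇒ [134]
  GruIII TCCC/3: at [62] ⇒ [65]

All cut coordinates (distinct, sorted): [65, 134]

Fragments:
  [0,65): 65 bp
  [65,134): 69 bp
  [134,207): 73 bp

[65,69,73]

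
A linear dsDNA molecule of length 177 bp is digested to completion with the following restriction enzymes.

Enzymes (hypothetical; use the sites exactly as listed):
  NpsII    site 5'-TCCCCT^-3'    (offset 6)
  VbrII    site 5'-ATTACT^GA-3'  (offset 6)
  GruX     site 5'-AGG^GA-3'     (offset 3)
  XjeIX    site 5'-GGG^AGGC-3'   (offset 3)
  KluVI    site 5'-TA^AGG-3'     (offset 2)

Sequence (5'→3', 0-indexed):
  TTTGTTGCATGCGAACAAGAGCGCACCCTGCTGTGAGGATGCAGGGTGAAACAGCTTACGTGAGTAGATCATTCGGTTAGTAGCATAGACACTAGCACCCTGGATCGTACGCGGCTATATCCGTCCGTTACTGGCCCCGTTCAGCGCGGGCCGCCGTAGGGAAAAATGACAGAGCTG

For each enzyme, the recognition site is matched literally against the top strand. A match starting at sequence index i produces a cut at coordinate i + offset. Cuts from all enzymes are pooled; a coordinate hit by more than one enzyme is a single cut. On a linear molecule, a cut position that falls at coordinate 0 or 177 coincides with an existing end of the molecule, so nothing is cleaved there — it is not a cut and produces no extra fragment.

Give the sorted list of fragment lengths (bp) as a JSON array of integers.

[17,160]

Site scan:
  NpsII (TCCCCT, off=6): no sites
  VbrII (ATTACTGA, off=6): no sites
  GruX (AGGGA, off=3): starts [157] → cuts [160]
  XjeIX (GGGAGGC, off=3): no sites
  KluVI (TAAGG, off=2): no sites

Pooled cuts: [160]

Fragment lengths:
  [0,160): 160 bp
  [160,177): 17 bp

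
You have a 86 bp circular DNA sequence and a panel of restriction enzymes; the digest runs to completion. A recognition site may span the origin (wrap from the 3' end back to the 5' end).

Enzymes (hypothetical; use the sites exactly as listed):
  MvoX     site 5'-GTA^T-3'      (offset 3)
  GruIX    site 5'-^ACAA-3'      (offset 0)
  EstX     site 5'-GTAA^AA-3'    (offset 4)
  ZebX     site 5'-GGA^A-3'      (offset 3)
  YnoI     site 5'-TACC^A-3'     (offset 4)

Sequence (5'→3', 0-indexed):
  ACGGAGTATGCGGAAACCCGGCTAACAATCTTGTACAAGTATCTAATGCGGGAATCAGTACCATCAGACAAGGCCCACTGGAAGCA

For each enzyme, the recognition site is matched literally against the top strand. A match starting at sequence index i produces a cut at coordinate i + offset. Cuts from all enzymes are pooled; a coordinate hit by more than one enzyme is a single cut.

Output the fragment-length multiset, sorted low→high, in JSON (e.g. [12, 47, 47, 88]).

Scan for sites:
  MvoX GTAT/3: at [5, 38] ⇒ [8, 41]
  GruIX ACAA/0: at [24, 34, 67] ⇒ [24, 34, 67]
  EstX (GTAAAA, off=4): no sites
  ZebX GGAA/3: at [11, 50, 79] ⇒ [14, 53, 82]
  YnoI TACCA/4: at [58] ⇒ [62]

All cut coordinates (distinct, sorted): [8, 14, 24, 34, 41, 53, 62, 67, 82]

Fragment lengths:
  8→14: 6 bp
  14→24: 10 bp
  24→34: 10 bp
  34→41: 7 bp
  41→53: 12 bp
  53→62: 9 bp
  62→67: 5 bp
  67→82: 15 bp
  82→8 (wrap): 86-82+8 = 12 bp

[5,6,7,9,10,10,12,12,15]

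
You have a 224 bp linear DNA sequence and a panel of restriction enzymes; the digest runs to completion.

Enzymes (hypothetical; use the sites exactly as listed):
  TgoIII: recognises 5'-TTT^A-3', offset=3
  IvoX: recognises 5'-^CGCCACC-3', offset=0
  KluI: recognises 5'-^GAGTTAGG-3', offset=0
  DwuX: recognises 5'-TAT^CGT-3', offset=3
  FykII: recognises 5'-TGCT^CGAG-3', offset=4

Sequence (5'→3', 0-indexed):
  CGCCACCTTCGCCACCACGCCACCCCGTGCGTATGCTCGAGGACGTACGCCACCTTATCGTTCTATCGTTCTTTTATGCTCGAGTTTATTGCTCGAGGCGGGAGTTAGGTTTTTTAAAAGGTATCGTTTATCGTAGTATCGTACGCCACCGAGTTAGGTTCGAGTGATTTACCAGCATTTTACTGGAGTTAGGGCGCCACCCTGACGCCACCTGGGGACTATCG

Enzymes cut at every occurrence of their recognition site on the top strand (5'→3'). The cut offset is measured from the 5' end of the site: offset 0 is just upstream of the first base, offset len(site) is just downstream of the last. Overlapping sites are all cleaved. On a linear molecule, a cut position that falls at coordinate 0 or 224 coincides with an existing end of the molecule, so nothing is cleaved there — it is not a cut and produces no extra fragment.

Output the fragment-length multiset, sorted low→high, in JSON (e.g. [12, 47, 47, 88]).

[2,4,4,5,5,6,7,7,8,8,8,8,9,9,9,9,10,11,11,11,14,19,20,20]

Per-enzyme occurrences:
  TgoIII TTTA/3: at [72, 84, 112, 126, 167, 178] ⇒ [75, 87, 115, 129, 170, 181]
  IvoX CGCCACC/0: at [0, 9, 17, 47, 143, 194, 205] ⇒ [9, 17, 47, 143, 194, 205] (position 0 is a terminus of the linear molecule — no cut)
  KluI GAGTTAGG/0: at [101, 150, 185] ⇒ [101, 150, 185]
  DwuX TATCGT/3: at [55, 63, 121, 128, 136] ⇒ [58, 66, 124, 131, 139]
  FykII TGCTCGAG/4: at [33, 76, 89] ⇒ [37, 80, 93]

All cut coordinates (distinct, sorted): [9, 17, 37, 47, 58, 66, 75, 80, 87, 93, 101, 115, 124, 129, 131, 139, 143, 150, 170, 181, 185, 194, 205]

Fragments:
  [0,9): 9 bp
  [9,17): 8 bp
  [17,37): 20 bp
  [37,47): 10 bp
  [47,58): 11 bp
  [58,66): 8 bp
  [66,75): 9 bp
  [75,80): 5 bp
  [80,87): 7 bp
  [87,93): 6 bp
  [93,101): 8 bp
  [101,115): 14 bp
  [115,124): 9 bp
  [124,129): 5 bp
  [129,131): 2 bp
  [131,139): 8 bp
  [139,143): 4 bp
  [143,150): 7 bp
  [150,170): 20 bp
  [170,181): 11 bp
  [181,185): 4 bp
  [185,194): 9 bp
  [194,205): 11 bp
  [205,224): 19 bp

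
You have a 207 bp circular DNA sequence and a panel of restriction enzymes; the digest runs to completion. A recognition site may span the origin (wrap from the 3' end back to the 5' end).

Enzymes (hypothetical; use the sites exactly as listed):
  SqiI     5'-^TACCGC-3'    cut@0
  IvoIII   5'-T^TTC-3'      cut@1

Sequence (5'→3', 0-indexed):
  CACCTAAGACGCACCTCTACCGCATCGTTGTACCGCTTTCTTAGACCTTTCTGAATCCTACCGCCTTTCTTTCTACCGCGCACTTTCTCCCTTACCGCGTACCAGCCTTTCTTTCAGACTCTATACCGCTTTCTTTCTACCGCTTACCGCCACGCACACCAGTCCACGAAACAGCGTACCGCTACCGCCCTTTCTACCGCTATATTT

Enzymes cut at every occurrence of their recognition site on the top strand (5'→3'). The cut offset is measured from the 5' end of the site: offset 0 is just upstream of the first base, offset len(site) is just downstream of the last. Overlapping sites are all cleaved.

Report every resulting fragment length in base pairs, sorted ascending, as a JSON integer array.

Per-enzyme occurrences:
  SqiI TACCGC/0: at [17, 30, 58, 73, 92, 123, 137, 144, 176, 182, 194] ⇒ [17, 30, 58, 73, 92, 123, 137, 144, 176, 182, 194]
  IvoIII TTTC/1: at [36, 47, 65, 69, 83, 107, 111, 129, 133, 190, 204] ⇒ [37, 48, 66, 70, 84, 108, 112, 130, 134, 191, 205]

All cut coordinates (distinct, sorted): [17, 30, 37, 48, 58, 66, 70, 73, 84, 92, 108, 112, 123, 130, 134, 137, 144, 176, 182, 191, 194, 205]

Fragment lengths:
  17→30: 13 bp
  30→37: 7 bp
  37→48: 11 bp
  48→58: 10 bp
  58→66: 8 bp
  66→70: 4 bp
  70→73: 3 bp
  73→84: 11 bp
  84→92: 8 bp
  92→108: 16 bp
  108→112: 4 bp
  112→123: 11 bp
  123→130: 7 bp
  130→134: 4 bp
  134→137: 3 bp
  137→144: 7 bp
  144→176: 32 bp
  176→182: 6 bp
  182→191: 9 bp
  191→194: 3 bp
  194→205: 11 bp
  205→17 (wrap): 207-205+17 = 19 bp

[3,3,3,4,4,4,6,7,7,7,8,8,9,10,11,11,11,11,13,16,19,32]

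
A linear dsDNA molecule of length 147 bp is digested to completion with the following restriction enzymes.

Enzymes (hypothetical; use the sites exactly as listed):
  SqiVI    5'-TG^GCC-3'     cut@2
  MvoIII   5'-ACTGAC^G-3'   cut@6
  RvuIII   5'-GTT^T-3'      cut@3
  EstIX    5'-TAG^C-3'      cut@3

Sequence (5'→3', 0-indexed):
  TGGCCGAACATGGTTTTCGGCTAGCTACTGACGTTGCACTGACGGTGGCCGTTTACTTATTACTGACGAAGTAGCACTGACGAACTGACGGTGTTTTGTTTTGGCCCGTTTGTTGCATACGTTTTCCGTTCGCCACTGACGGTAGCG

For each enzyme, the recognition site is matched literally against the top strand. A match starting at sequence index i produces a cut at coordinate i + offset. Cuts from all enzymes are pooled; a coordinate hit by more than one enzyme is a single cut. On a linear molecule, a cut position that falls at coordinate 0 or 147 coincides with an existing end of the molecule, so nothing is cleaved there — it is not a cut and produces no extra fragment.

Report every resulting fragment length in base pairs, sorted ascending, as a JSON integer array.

[2,2,3,4,5,5,6,6,7,7,7,8,8,9,11,13,13,14,17]

Scan for sites:
  SqiVI TGGCC/2: at [0, 45, 101] ⇒ [2, 47, 103]
  MvoIII ACTGACG/6: at [26, 37, 61, 75, 83, 134] ⇒ [32, 43, 67, 81, 89, 140]
  RvuIII GTTT/3: at [12, 50, 92, 97, 107, 120] ⇒ [15, 53, 95, 100, 110, 123]
  EstIX TAGC/3: at [21, 71, 142] ⇒ [24, 74, 145]

Pooled cuts: [2, 15, 24, 32, 43, 47, 53, 67, 74, 81, 89, 95, 100, 103, 110, 123, 140, 145]

Fragment lengths:
  [0,2): 2 bp
  [2,15): 13 bp
  [15,24): 9 bp
  [24,32): 8 bp
  [32,43): 11 bp
  [43,47): 4 bp
  [47,53): 6 bp
  [53,67): 14 bp
  [67,74): 7 bp
  [74,81): 7 bp
  [81,89): 8 bp
  [89,95): 6 bp
  [95,100): 5 bp
  [100,103): 3 bp
  [103,110): 7 bp
  [110,123): 13 bp
  [123,140): 17 bp
  [140,145): 5 bp
  [145,147): 2 bp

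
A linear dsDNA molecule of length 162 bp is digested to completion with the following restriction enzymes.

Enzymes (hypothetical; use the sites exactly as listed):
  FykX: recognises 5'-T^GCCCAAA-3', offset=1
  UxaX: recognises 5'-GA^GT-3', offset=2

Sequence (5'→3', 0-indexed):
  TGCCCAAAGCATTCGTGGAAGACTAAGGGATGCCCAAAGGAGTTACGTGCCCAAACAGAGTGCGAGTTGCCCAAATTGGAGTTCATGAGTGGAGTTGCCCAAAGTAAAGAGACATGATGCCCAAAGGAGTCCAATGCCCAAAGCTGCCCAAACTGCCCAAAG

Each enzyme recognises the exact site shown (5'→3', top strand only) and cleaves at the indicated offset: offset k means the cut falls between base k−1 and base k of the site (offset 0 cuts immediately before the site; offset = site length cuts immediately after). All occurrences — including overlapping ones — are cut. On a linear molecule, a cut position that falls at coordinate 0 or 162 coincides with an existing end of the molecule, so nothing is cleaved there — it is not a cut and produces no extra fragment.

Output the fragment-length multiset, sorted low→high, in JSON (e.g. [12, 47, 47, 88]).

[1,3,3,5,6,7,7,8,8,9,10,10,10,11,12,22,30]

Scan for sites:
  FykX TGCCCAAA/1: at [0, 30, 47, 67, 95, 117, 134, 144, 153] ⇒ [1, 31, 48, 68, 96, 118, 135, 145, 154]
  UxaX GAGT/2: at [39, 57, 63, 78, 86, 91, 126] ⇒ [41, 59, 65, 80, 88, 93, 128]

All cut coordinates (distinct, sorted): [1, 31, 41, 48, 59, 65, 68, 80, 88, 93, 96, 118, 128, 135, 145, 154]

Fragment lengths:
  [0,1): 1 bp
  [1,31): 30 bp
  [31,41): 10 bp
  [41,48): 7 bp
  [48,59): 11 bp
  [59,65): 6 bp
  [65,68): 3 bp
  [68,80): 12 bp
  [80,88): 8 bp
  [88,93): 5 bp
  [93,96): 3 bp
  [96,118): 22 bp
  [118,128): 10 bp
  [128,135): 7 bp
  [135,145): 10 bp
  [145,154): 9 bp
  [154,162): 8 bp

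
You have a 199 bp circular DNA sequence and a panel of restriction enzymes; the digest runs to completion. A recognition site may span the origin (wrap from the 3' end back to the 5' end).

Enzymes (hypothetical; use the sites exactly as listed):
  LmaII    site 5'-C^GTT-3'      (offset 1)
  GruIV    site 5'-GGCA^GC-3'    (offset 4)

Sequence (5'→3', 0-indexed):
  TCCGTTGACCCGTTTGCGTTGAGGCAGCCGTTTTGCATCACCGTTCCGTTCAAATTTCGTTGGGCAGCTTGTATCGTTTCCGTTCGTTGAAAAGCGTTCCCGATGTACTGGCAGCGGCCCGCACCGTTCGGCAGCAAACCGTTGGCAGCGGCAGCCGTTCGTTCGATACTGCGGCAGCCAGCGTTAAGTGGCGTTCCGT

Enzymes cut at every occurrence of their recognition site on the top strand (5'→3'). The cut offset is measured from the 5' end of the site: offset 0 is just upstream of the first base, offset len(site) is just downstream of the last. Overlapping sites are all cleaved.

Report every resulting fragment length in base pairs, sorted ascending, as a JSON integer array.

[3,3,4,4,5,5,5,6,6,6,6,7,7,8,8,8,9,9,10,10,11,12,13,16,18]

Scan for sites:
  LmaII CGTT/1: at [2, 10, 16, 28, 41, 46, 57, 74, 80, 84, 94, 124, 139, 155, 159, 181, 191, 196] ⇒ [3, 11, 17, 29, 42, 47, 58, 75, 81, 85, 95, 125, 140, 156, 160, 182, 192, 197]
  GruIV GGCAGC/4: at [22, 62, 109, 129, 143, 149, 172] ⇒ [26, 66, 113, 133, 147, 153, 176]

Pooled cuts: [3, 11, 17, 26, 29, 42, 47, 58, 66, 75, 81, 85, 95, 113, 125, 133, 140, 147, 153, 156, 160, 176, 182, 192, 197]

Fragment lengths:
  3→11: 8 bp
  11→17: 6 bp
  17→26: 9 bp
  26→29: 3 bp
  29→42: 13 bp
  42→47: 5 bp
  47→58: 11 bp
  58→66: 8 bp
  66→75: 9 bp
  75→81: 6 bp
  81→85: 4 bp
  85→95: 10 bp
  95→113: 18 bp
  113→125: 12 bp
  125→133: 8 bp
  133→140: 7 bp
  140→147: 7 bp
  147→153: 6 bp
  153→156: 3 bp
  156→160: 4 bp
  160→176: 16 bp
  176→182: 6 bp
  182→192: 10 bp
  192→197: 5 bp
  197→3 (wrap): 199-197+3 = 5 bp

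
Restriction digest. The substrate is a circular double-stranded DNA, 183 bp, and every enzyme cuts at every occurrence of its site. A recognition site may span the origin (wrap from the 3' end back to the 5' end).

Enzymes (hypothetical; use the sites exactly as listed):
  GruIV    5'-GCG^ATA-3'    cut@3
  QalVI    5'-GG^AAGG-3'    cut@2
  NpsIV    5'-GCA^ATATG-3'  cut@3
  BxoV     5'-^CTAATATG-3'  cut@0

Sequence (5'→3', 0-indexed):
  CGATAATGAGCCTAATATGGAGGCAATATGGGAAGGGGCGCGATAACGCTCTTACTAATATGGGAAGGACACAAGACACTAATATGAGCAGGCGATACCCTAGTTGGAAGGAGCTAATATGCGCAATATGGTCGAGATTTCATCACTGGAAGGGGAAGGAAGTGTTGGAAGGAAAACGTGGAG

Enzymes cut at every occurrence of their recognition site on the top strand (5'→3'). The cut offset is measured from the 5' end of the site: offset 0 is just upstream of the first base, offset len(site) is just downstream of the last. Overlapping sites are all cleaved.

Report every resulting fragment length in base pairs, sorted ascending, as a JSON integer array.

[6,6,7,9,10,10,12,12,13,13,14,14,16,17,24]

Per-enzyme occurrences:
  GruIV GCGATA/3: at [39, 91, 182] ⇒ [2, 42, 94]
  QalVI GGAAGG/2: at [30, 62, 105, 147, 153, 166] ⇒ [32, 64, 107, 149, 155, 168]
  NpsIV GCAATATG/3: at [22, 122] ⇒ [25, 125]
  BxoV CTAATATG/0: at [11, 54, 78, 113] ⇒ [11, 54, 78, 113]

All cut coordinates (distinct, sorted): [2, 11, 25, 32, 42, 54, 64, 78, 94, 107, 113, 125, 149, 155, 168]

Fragment lengths:
  2→11: 9 bp
  11→25: 14 bp
  25→32: 7 bp
  32→42: 10 bp
  42→54: 12 bp
  54→64: 10 bp
  64→78: 14 bp
  78→94: 16 bp
  94→107: 13 bp
  107→113: 6 bp
  113→125: 12 bp
  125→149: 24 bp
  149→155: 6 bp
  155→168: 13 bp
  168→2 (wrap): 183-168+2 = 17 bp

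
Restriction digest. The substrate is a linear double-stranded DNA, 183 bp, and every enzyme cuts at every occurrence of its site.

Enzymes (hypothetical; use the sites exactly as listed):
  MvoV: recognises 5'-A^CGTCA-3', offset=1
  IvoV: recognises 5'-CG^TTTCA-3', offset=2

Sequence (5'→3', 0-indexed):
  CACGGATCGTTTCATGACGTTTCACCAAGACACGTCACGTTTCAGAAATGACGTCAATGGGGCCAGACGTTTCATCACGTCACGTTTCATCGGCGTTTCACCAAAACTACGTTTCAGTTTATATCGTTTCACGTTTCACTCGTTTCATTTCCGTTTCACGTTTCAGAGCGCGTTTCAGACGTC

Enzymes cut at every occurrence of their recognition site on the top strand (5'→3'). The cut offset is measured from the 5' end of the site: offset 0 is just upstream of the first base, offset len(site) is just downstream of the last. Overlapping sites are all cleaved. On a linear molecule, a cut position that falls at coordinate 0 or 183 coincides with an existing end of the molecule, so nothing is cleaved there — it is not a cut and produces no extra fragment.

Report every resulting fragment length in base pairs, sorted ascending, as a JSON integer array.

[7,7,7,7,8,9,9,10,11,11,11,12,12,13,15,16,18]

Per-enzyme occurrences:
  MvoV (ACGTCA, off=1): starts [31, 50, 76] → cuts [32, 51, 77]
  IvoV (CGTTTCA, off=2): starts [7, 17, 37, 67, 82, 93, 109, 124, 131, 140, 151, 158, 170] → cuts [9, 19, 39, 69, 84, 95, 111, 126, 133, 142, 153, 160, 172]

All cut coordinates (distinct, sorted): [9, 19, 32, 39, 51, 69, 77, 84, 95, 111, 126, 133, 142, 153, 160, 172]

Fragments:
  [0,9): 9 bp
  [9,19): 10 bp
  [19,32): 13 bp
  [32,39): 7 bp
  [39,51): 12 bp
  [51,69): 18 bp
  [69,77): 8 bp
  [77,84): 7 bp
  [84,95): 11 bp
  [95,111): 16 bp
  [111,126): 15 bp
  [126,133): 7 bp
  [133,142): 9 bp
  [142,153): 11 bp
  [153,160): 7 bp
  [160,172): 12 bp
  [172,183): 11 bp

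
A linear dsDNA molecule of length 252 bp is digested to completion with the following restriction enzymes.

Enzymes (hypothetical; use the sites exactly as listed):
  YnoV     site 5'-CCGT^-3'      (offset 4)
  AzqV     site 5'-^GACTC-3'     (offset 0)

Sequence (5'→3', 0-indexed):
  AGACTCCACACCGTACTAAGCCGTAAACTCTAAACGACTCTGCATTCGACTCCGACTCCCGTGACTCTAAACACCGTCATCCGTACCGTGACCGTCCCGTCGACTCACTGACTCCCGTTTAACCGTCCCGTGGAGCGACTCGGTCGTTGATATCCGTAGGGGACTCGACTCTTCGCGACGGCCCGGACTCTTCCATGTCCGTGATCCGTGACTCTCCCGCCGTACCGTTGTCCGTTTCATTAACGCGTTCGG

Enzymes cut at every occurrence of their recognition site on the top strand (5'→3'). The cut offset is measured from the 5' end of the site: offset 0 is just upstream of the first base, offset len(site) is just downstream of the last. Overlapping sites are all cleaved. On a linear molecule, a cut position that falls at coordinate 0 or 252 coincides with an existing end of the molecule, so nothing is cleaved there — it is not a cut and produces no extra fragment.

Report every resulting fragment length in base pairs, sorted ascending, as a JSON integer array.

Per-enzyme occurrences:
  YnoV CCGT/4: at [10, 20, 58, 73, 80, 85, 91, 96, 114, 122, 127, 153, 198, 205, 219, 224, 231] ⇒ [14, 24, 62, 77, 84, 89, 95, 100, 118, 126, 131, 157, 202, 209, 223, 228, 235]
  AzqV GACTC/0: at [1, 35, 47, 53, 62, 101, 109, 136, 161, 166, 185, 209] ⇒ [1, 35, 47, 53, 62, 101, 109, 136, 161, 166, 185, 209]

All cut coordinates (distinct, sorted): [1, 14, 24, 35, 47, 53, 62, 77, 84, 89, 95, 100, 101, 109, 118, 126, 131, 136, 157, 161, 166, 185, 202, 209, 223, 228, 235]

Fragment lengths:
  [0,1): 1 bp
  [1,14): 13 bp
  [14,24): 10 bp
  [24,35): 11 bp
  [35,47): 12 bp
  [47,53): 6 bp
  [53,62): 9 bp
  [62,77): 15 bp
  [77,84): 7 bp
  [84,89): 5 bp
  [89,95): 6 bp
  [95,100): 5 bp
  [100,101): 1 bp
  [101,109): 8 bp
  [109,118): 9 bp
  [118,126): 8 bp
  [126,131): 5 bp
  [131,136): 5 bp
  [136,157): 21 bp
  [157,161): 4 bp
  [161,166): 5 bp
  [166,185): 19 bp
  [185,202): 17 bp
  [202,209): 7 bp
  [209,223): 14 bp
  [223,228): 5 bp
  [228,235): 7 bp
  [235,252): 17 bp

[1,1,4,5,5,5,5,5,5,6,6,7,7,7,8,8,9,9,10,11,12,13,14,15,17,17,19,21]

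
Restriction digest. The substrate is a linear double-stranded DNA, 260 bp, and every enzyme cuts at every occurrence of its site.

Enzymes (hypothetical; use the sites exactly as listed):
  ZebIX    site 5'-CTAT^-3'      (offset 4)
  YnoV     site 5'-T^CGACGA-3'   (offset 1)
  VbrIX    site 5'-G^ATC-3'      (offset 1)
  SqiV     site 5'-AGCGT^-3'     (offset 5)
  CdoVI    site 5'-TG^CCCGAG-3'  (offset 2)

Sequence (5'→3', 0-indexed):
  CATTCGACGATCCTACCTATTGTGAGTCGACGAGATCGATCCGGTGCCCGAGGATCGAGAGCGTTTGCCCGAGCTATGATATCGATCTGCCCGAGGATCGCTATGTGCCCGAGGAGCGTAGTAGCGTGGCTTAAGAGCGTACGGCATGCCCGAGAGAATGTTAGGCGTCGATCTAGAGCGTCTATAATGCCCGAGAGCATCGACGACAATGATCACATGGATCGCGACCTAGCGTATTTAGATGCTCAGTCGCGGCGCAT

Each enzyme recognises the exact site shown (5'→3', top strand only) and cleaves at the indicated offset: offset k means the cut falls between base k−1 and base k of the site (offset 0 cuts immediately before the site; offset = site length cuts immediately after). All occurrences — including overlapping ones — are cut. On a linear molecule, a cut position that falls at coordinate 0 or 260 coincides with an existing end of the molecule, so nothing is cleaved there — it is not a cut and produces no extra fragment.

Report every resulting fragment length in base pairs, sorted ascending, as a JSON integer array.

[3,3,4,4,4,4,5,5,7,7,7,7,7,8,8,8,8,9,10,11,11,11,11,11,12,13,15,22,25]

Scan for sites:
  ZebIX (CTAT, off=4): starts [16, 73, 100, 181] → cuts [20, 77, 104, 185]
  YnoV (TCGACGA, off=1): starts [3, 26, 199] → cuts [4, 27, 200]
  VbrIX (GATC, off=1): starts [8, 33, 37, 52, 83, 95, 169, 210, 219] → cuts [9, 34, 38, 53, 84, 96, 170, 211, 220]
  SqiV (AGCGT, off=5): starts [59, 114, 122, 135, 176, 230] → cuts [64, 119, 127, 140, 181, 235]
  CdoVI (TGCCCGAG, off=2): starts [44, 65, 87, 105, 146, 187] → cuts [46, 67, 89, 107, 148, 189]

All cut coordinates (distinct, sorted): [4, 9, 20, 27, 34, 38, 46, 53, 64, 67, 77, 84, 89, 96, 104, 107, 119, 127, 140, 148, 170, 181, 185, 189, 200, 211, 220, 235]

Fragment lengths:
  [0,4): 4 bp
  [4,9): 5 bp
  [9,20): 11 bp
  [20,27): 7 bp
  [27,34): 7 bp
  [34,38): 4 bp
  [38,46): 8 bp
  [46,53): 7 bp
  [53,64): 11 bp
  [64,67): 3 bp
  [67,77): 10 bp
  [77,84): 7 bp
  [84,89): 5 bp
  [89,96): 7 bp
  [96,104): 8 bp
  [104,107): 3 bp
  [107,119): 12 bp
  [119,127): 8 bp
  [127,140): 13 bp
  [140,148): 8 bp
  [148,170): 22 bp
  [170,181): 11 bp
  [181,185): 4 bp
  [185,189): 4 bp
  [189,200): 11 bp
  [200,211): 11 bp
  [211,220): 9 bp
  [220,235): 15 bp
  [235,260): 25 bp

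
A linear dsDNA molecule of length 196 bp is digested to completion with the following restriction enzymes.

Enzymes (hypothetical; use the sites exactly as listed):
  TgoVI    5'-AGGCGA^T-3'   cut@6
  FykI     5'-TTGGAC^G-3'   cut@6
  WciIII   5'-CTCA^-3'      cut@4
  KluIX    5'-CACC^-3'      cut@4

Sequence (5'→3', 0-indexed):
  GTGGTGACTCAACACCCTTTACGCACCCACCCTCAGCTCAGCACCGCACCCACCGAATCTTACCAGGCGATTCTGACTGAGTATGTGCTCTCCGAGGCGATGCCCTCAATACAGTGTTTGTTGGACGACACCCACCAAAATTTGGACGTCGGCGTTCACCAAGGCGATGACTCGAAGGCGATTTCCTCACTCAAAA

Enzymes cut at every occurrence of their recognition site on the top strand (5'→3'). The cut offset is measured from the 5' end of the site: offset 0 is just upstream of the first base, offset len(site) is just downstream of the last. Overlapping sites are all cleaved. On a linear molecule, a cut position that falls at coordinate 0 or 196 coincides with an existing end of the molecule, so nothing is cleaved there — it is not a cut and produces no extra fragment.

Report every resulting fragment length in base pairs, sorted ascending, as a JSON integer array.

[3,4,4,4,4,4,5,5,5,5,6,7,8,8,11,11,11,13,14,16,18,30]

Scan for sites:
  TgoVI (AGGCGAT, off=6): starts [64, 94, 161, 175] → cuts [70, 100, 167, 181]
  FykI (TTGGACG, off=6): starts [120, 141] → cuts [126, 147]
  WciIII (CTCA, off=4): starts [7, 31, 36, 104, 185, 189] → cuts [11, 35, 40, 108, 189, 193]
  KluIX (CACC, off=4): starts [12, 23, 27, 41, 46, 50, 128, 132, 156] → cuts [16, 27, 31, 45, 50, 54, 132, 136, 160]

All cut coordinates (distinct, sorted): [11, 16, 27, 31, 35, 40, 45, 50, 54, 70, 100, 108, 126, 132, 136, 147, 160, 167, 181, 189, 193]

Fragment lengths:
  [0,11): 11 bp
  [11,16): 5 bp
  [16,27): 11 bp
  [27,31): 4 bp
  [31,35): 4 bp
  [35,40): 5 bp
  [40,45): 5 bp
  [45,50): 5 bp
  [50,54): 4 bp
  [54,70): 16 bp
  [70,100): 30 bp
  [100,108): 8 bp
  [108,126): 18 bp
  [126,132): 6 bp
  [132,136): 4 bp
  [136,147): 11 bp
  [147,160): 13 bp
  [160,167): 7 bp
  [167,181): 14 bp
  [181,189): 8 bp
  [189,193): 4 bp
  [193,196): 3 bp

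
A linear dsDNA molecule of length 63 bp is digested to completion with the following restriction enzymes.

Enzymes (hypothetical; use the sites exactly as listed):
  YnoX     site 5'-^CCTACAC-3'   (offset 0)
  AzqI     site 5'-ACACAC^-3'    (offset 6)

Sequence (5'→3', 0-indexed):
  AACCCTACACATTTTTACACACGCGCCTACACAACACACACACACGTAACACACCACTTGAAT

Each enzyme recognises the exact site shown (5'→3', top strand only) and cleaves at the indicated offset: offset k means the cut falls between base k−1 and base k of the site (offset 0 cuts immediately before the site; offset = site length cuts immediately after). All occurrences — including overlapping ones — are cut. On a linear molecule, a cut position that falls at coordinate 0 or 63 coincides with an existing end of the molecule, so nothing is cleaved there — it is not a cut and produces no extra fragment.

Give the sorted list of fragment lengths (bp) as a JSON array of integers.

Site scan:
  YnoX CCTACAC/0: at [3, 25] ⇒ [3, 25]
  AzqI ACACAC/6: at [16, 33, 35, 37, 39, 48] ⇒ [22, 39, 41, 43, 45, 54]

All cut coordinates (distinct, sorted): [3, 22, 25, 39, 41, 43, 45, 54]

Fragment lengths:
  [0,3): 3 bp
  [3,22): 19 bp
  [22,25): 3 bp
  [25,39): 14 bp
  [39,41): 2 bp
  [41,43): 2 bp
  [43,45): 2 bp
  [45,54): 9 bp
  [54,63): 9 bp

[2,2,2,3,3,9,9,14,19]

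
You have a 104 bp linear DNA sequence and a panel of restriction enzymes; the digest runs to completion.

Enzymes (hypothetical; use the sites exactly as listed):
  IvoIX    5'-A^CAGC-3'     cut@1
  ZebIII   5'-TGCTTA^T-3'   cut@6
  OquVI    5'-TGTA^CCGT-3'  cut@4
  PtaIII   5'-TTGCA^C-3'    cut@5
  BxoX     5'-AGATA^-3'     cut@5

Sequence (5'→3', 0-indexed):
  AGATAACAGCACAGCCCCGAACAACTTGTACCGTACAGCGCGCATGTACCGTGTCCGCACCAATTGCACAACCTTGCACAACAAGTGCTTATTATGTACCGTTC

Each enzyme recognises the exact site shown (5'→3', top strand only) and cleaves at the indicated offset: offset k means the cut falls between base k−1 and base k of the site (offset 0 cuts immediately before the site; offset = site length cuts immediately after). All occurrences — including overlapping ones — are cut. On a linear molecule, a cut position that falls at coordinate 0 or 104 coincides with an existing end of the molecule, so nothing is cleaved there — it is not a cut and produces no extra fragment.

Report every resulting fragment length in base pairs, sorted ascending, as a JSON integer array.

[1,5,5,5,6,7,10,13,13,19,20]

Per-enzyme occurrences:
  IvoIX ACAGC/1: at [5, 10, 34] ⇒ [6, 11, 35]
  ZebIII TGCTTAT/6: at [85] ⇒ [91]
  OquVI TGTACCGT/4: at [26, 44, 94] ⇒ [30, 48, 98]
  PtaIII TTGCAC/5: at [63, 73] ⇒ [68, 78]
  BxoX AGATA/5: at [0] ⇒ [5]

Pooled cuts: [5, 6, 11, 30, 35, 48, 68, 78, 91, 98]

Fragment lengths:
  [0,5): 5 bp
  [5,6): 1 bp
  [6,11): 5 bp
  [11,30): 19 bp
  [30,35): 5 bp
  [35,48): 13 bp
  [48,68): 20 bp
  [68,78): 10 bp
  [78,91): 13 bp
  [91,98): 7 bp
  [98,104): 6 bp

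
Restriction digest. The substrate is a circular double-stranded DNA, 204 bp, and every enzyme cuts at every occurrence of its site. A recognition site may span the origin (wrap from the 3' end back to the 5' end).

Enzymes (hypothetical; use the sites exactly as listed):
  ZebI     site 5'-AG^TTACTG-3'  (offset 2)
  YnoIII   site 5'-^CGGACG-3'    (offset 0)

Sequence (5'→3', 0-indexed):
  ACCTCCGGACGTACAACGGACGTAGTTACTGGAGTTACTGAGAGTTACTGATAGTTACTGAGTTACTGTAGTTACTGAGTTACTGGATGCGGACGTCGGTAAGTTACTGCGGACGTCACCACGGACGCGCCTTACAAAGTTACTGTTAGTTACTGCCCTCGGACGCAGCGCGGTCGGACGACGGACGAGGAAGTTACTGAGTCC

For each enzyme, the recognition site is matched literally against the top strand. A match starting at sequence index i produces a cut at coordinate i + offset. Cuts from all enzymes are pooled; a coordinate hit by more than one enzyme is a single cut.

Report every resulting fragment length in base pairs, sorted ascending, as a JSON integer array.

[6,7,8,8,9,9,9,10,10,10,10,10,11,12,12,14,15,16,18]

Per-enzyme occurrences:
  ZebI (AGTTACTG, off=2): starts [23, 32, 42, 52, 60, 69, 77, 101, 137, 147, 191] → cuts [25, 34, 44, 54, 62, 71, 79, 103, 139, 149, 193]
  YnoIII (CGGACG, off=0): starts [5, 16, 89, 109, 121, 159, 174, 181] → cuts [5, 16, 89, 109, 121, 159, 174, 181]

All cut coordinates (distinct, sorted): [5, 16, 25, 34, 44, 54, 62, 71, 79, 89, 103, 109, 121, 139, 149, 159, 174, 181, 193]

Fragment lengths:
  5→16: 11 bp
  16→25: 9 bp
  25→34: 9 bp
  34→44: 10 bp
  44→54: 10 bp
  54→62: 8 bp
  62→71: 9 bp
  71→79: 8 bp
  79→89: 10 bp
  89→103: 14 bp
  103→109: 6 bp
  109→121: 12 bp
  121→139: 18 bp
  139→149: 10 bp
  149→159: 10 bp
  159→174: 15 bp
  174→181: 7 bp
  181→193: 12 bp
  193→5 (wrap): 204-193+5 = 16 bp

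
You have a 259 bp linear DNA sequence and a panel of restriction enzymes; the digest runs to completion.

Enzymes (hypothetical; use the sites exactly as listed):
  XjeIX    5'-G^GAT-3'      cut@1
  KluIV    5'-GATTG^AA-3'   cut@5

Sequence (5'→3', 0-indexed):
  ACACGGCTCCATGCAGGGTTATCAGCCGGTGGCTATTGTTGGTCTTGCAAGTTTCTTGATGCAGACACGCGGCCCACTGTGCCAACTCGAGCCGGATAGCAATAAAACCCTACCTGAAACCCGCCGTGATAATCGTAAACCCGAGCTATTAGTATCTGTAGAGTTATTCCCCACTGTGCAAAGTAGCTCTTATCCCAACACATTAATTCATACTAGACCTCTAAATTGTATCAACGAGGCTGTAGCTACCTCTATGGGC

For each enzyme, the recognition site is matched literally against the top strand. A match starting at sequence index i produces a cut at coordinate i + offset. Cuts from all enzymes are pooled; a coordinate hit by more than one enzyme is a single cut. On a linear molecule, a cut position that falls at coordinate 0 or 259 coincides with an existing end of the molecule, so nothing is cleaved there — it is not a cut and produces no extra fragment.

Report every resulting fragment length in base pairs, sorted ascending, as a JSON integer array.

[94,165]

Scan for sites:
  XjeIX GGAT/1: at [93] ⇒ [94]
  KluIV (GATTGAA, off=5): no sites

All cut coordinates (distinct, sorted): [94]

Fragments:
  [0,94): 94 bp
  [94,259): 165 bp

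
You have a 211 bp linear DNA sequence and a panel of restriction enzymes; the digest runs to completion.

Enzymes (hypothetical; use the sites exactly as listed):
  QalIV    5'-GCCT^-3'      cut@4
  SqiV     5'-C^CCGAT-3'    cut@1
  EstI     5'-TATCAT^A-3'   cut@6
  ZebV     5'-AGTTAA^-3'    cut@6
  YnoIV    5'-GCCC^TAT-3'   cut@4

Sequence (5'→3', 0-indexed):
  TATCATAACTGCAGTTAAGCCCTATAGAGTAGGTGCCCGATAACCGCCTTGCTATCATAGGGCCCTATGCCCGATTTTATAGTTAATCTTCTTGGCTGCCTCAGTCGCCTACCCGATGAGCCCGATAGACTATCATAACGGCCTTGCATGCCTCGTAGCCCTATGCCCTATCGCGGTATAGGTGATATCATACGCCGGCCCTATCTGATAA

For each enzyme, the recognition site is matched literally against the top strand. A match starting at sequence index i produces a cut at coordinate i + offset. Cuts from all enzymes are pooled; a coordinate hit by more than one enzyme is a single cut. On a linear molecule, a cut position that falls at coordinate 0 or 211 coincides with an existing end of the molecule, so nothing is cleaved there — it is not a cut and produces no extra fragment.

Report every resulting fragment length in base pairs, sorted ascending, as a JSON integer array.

Per-enzyme occurrences:
  QalIV GCCT/4: at [45, 97, 106, 140, 149] ⇒ [49, 101, 110, 144, 153]
  SqiV CCCGAT/1: at [35, 69, 111, 120] ⇒ [36, 70, 112, 121]
  EstI TATCATA/6: at [0, 52, 130, 185] ⇒ [6, 58, 136, 191]
  ZebV AGTTAA/6: at [12, 80] ⇒ [18, 86]
  YnoIV GCCCTAT/4: at [18, 61, 157, 164, 197] ⇒ [22, 65, 161, 168, 201]

All cut coordinates (distinct, sorted): [6, 18, 22, 36, 49, 58, 65, 70, 86, 101, 110, 112, 121, 136, 144, 153, 161, 168, 191, 201]

Fragments:
  [0,6): 6 bp
  [6,18): 12 bp
  [18,22): 4 bp
  [22,36): 14 bp
  [36,49): 13 bp
  [49,58): 9 bp
  [58,65): 7 bp
  [65,70): 5 bp
  [70,86): 16 bp
  [86,101): 15 bp
  [101,110): 9 bp
  [110,112): 2 bp
  [112,121): 9 bp
  [121,136): 15 bp
  [136,144): 8 bp
  [144,153): 9 bp
  [153,161): 8 bp
  [161,168): 7 bp
  [168,191): 23 bp
  [191,201): 10 bp
  [201,211): 10 bp

[2,4,5,6,7,7,8,8,9,9,9,9,10,10,12,13,14,15,15,16,23]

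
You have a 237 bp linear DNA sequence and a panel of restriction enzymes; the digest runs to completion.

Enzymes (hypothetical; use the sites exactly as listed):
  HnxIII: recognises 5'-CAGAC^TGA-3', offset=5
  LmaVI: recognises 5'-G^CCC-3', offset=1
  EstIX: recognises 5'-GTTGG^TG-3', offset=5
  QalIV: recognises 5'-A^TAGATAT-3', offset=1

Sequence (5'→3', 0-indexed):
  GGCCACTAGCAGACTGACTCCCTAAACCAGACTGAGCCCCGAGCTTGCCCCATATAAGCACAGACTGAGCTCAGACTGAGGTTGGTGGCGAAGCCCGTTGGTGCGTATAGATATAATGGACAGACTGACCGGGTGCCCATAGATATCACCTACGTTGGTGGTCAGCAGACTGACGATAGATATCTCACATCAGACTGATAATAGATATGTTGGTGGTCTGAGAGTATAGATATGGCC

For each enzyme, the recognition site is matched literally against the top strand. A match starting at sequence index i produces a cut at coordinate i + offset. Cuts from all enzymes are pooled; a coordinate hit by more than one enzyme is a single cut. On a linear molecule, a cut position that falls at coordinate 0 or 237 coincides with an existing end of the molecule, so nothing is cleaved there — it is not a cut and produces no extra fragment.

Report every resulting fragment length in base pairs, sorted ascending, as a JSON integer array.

Site scan:
  HnxIII CAGACTGA/5: at [9, 27, 60, 71, 120, 165, 190] ⇒ [14, 32, 65, 76, 125, 170, 195]
  LmaVI GCCC/1: at [35, 46, 92, 134] ⇒ [36, 47, 93, 135]
  EstIX GTTGGTG/5: at [80, 96, 153, 208] ⇒ [85, 101, 158, 213]
  QalIV ATAGATAT/1: at [106, 138, 175, 200, 225] ⇒ [107, 139, 176, 201, 226]

All cut coordinates (distinct, sorted): [14, 32, 36, 47, 65, 76, 85, 93, 101, 107, 125, 135, 139, 158, 170, 176, 195, 201, 213, 226]

Fragment lengths:
  [0,14): 14 bp
  [14,32): 18 bp
  [32,36): 4 bp
  [36,47): 11 bp
  [47,65): 18 bp
  [65,76): 11 bp
  [76,85): 9 bp
  [85,93): 8 bp
  [93,101): 8 bp
  [101,107): 6 bp
  [107,125): 18 bp
  [125,135): 10 bp
  [135,139): 4 bp
  [139,158): 19 bp
  [158,170): 12 bp
  [170,176): 6 bp
  [176,195): 19 bp
  [195,201): 6 bp
  [201,213): 12 bp
  [213,226): 13 bp
  [226,237): 11 bp

[4,4,6,6,6,8,8,9,10,11,11,11,12,12,13,14,18,18,18,19,19]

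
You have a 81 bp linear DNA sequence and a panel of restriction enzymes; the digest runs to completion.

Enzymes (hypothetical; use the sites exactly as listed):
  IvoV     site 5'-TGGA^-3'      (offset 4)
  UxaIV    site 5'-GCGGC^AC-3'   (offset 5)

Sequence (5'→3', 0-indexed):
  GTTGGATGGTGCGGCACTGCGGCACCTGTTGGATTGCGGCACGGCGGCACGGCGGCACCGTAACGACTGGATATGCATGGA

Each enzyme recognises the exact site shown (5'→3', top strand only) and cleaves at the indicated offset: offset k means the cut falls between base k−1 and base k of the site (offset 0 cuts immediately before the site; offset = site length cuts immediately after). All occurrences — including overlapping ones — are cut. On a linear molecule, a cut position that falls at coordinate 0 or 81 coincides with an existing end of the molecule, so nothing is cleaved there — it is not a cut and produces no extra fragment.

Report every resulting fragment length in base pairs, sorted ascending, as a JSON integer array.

Scan for sites:
  IvoV (TGGA, off=4): starts [2, 29, 67, 77] → cuts [6, 33, 71] (position 81 is a terminus of the linear molecule — no cut)
  UxaIV (GCGGCAC, off=5): starts [10, 18, 35, 43, 51] → cuts [15, 23, 40, 48, 56]

Pooled cuts: [6, 15, 23, 33, 40, 48, 56, 71]

Fragments:
  [0,6): 6 bp
  [6,15): 9 bp
  [15,23): 8 bp
  [23,33): 10 bp
  [33,40): 7 bp
  [40,48): 8 bp
  [48,56): 8 bp
  [56,71): 15 bp
  [71,81): 10 bp

[6,7,8,8,8,9,10,10,15]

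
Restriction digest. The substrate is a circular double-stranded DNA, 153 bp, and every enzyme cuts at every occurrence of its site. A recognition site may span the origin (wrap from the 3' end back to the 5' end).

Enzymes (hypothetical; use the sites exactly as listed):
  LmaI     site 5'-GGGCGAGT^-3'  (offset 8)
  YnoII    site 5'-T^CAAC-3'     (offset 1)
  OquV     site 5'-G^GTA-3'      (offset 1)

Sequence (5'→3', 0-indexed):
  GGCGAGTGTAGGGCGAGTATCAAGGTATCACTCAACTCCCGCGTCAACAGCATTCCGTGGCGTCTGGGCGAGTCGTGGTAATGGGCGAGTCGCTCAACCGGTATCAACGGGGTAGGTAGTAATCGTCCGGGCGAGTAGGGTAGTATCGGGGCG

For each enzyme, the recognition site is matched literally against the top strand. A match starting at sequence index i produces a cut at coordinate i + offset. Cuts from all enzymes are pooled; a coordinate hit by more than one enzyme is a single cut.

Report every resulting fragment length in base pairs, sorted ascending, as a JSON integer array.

[3,4,4,4,4,6,6,7,8,11,12,13,21,21,29]

Per-enzyme occurrences:
  LmaI (GGGCGAGT, off=8): starts [10, 65, 82, 128, 152] → cuts [7, 18, 73, 90, 136]
  YnoII (TCAAC, off=1): starts [31, 43, 93, 103] → cuts [32, 44, 94, 104]
  OquV (GGTA, off=1): starts [23, 76, 99, 110, 114, 138] → cuts [24, 77, 100, 111, 115, 139]

All cut coordinates (distinct, sorted): [7, 18, 24, 32, 44, 73, 77, 90, 94, 100, 104, 111, 115, 136, 139]

Fragments:
  7→18: 11 bp
  18→24: 6 bp
  24→32: 8 bp
  32→44: 12 bp
  44→73: 29 bp
  73→77: 4 bp
  77→90: 13 bp
  90→94: 4 bp
  94→100: 6 bp
  100→104: 4 bp
  104→111: 7 bp
  111→115: 4 bp
  115→136: 21 bp
  136→139: 3 bp
  139→7 (wrap): 153-139+7 = 21 bp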